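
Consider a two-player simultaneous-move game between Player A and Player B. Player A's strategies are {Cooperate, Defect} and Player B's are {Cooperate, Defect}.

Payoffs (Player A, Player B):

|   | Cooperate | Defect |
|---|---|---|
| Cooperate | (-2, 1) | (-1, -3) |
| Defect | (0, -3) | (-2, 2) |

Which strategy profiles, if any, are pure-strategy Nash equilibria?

(Cooperate, Cooperate): Player A prefers Defect (0 > -2) — not an equilibrium.
(Cooperate, Defect): Player B prefers Cooperate (1 > -3) — not an equilibrium.
(Defect, Cooperate): Player B prefers Defect (2 > -3) — not an equilibrium.
(Defect, Defect): Player A prefers Cooperate (-1 > -2) — not an equilibrium.

none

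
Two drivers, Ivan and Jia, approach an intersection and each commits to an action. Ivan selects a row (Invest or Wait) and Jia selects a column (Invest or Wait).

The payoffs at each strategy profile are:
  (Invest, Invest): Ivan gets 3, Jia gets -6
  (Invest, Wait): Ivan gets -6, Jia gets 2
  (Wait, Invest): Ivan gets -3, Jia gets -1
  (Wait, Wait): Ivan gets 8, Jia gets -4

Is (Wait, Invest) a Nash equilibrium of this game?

No

At (Wait, Invest), Ivan earns -3; switching to Invest would give 3, so Ivan would deviate.
Jia earns -1; switching to Wait would give -4, so Jia has no profitable deviation.
Since at least one player can profitably deviate, this is not a Nash equilibrium.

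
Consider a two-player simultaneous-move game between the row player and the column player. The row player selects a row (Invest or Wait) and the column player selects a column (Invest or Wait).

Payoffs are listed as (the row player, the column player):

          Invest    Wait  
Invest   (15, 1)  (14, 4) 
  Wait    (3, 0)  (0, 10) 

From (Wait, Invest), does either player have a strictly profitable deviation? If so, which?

Both

The row player at (Wait, Invest) earns 3; deviating to Invest yields 15 — a strict improvement.
The column player earns 0; deviating to Wait yields 10 — a strict improvement.
Both the row player and the column player have strictly profitable deviations.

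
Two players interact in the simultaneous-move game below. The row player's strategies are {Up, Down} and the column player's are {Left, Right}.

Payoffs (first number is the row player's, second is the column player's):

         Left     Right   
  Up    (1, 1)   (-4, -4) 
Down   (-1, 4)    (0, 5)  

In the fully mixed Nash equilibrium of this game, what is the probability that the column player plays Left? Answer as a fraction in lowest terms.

Let q be the probability that the column player plays Left. In a completely mixed equilibrium, the row player must be indifferent between Up and Down.
The row player's expected payoff from Up is q − 4(1−q); from Down it is −q.
Setting these equal: 5q − 4 = −q, so q = 2/3.

2/3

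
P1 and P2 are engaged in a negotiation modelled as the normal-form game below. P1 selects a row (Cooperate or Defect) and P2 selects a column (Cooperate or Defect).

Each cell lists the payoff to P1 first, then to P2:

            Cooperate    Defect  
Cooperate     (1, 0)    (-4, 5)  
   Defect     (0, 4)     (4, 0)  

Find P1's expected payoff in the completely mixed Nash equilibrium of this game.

First find y, the probability P2 plays Cooperate, from P1's indifference between Cooperate and Defect: y − 4(1−y) = 4(1−y), giving y = 8/9.
Since P1 is indifferent in equilibrium, P1's expected payoff equals the payoff from either row against (8/9, 1/9). Using Cooperate: (8/9) − 4(1/9) = 4/9.

4/9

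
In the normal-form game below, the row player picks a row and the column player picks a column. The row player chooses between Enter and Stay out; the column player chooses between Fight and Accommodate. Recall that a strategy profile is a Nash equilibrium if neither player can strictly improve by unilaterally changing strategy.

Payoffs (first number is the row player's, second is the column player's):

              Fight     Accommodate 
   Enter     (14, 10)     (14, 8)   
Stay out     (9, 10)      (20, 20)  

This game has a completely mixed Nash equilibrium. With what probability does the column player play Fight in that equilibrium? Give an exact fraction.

6/11

Let c be the probability that the column player plays Fight. In a completely mixed equilibrium, the row player must be indifferent between Enter and Stay out.
The row player's expected payoff from Enter is 14c + 14(1−c); from Stay out it is 9c + 20(1−c).
Setting these equal: 14 = −11c + 20, so c = 6/11.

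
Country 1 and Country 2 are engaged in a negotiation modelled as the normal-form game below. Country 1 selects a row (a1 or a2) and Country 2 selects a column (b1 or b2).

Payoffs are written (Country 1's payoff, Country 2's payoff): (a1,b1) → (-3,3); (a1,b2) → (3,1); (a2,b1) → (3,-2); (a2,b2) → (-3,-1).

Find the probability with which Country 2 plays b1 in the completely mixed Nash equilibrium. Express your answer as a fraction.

Let c be the probability that Country 2 plays b1. In a completely mixed equilibrium, Country 1 must be indifferent between a1 and a2.
Country 1's expected payoff from a1 is −3c + 3(1−c); from a2 it is 3c − 3(1−c).
Setting these equal: −6c + 3 = 6c − 3, so c = 1/2.

1/2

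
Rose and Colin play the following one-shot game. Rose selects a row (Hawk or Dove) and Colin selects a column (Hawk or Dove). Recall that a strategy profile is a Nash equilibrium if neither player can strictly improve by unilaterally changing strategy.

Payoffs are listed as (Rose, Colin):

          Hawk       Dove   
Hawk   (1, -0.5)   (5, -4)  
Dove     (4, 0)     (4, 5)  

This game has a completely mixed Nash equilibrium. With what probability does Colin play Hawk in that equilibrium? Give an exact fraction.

1/4

Let y be the probability that Colin plays Hawk. In a completely mixed equilibrium, Rose must be indifferent between Hawk and Dove.
Rose's expected payoff from Hawk is y + 5(1−y); from Dove it is 4y + 4(1−y).
Setting these equal: −4y + 5 = 4, so y = 1/4.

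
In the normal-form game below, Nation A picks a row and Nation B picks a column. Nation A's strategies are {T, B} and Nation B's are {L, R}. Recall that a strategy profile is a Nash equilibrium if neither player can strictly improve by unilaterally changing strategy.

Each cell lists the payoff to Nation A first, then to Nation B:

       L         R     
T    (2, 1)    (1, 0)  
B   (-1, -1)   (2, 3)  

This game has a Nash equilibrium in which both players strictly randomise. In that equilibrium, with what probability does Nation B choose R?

3/4

Let c be the probability that Nation B plays L. In a completely mixed equilibrium, Nation A must be indifferent between T and B.
Nation A's expected payoff from T is 2c + (1−c); from B it is −c + 2(1−c).
Setting these equal: c + 1 = −3c + 2, so c = 1/4.
Therefore Nation B plays R with probability 1 − 1/4 = 3/4.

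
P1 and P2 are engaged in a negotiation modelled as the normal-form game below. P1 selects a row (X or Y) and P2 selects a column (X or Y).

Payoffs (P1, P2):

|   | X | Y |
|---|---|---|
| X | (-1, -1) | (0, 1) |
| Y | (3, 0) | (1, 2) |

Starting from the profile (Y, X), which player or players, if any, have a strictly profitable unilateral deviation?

P1 at (Y, X) earns 3; deviating to X yields -1 — not better.
P2 earns 0; deviating to Y yields 2 — a strict improvement.
Only P2 has a strictly profitable deviation.

P2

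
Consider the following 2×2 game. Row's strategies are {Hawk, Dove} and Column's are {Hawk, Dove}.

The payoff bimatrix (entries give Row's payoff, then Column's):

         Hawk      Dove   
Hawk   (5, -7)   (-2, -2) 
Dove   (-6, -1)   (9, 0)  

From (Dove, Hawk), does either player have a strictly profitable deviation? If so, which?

Both

Row at (Dove, Hawk) earns -6; deviating to Hawk yields 5 — a strict improvement.
Column earns -1; deviating to Dove yields 0 — a strict improvement.
Both Row and Column have strictly profitable deviations.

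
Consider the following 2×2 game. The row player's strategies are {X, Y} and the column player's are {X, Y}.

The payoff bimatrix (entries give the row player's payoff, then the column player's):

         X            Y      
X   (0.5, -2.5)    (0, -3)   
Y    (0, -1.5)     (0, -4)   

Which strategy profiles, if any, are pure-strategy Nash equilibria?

(X, X)

(X, X): the row player gets 0.5 ≥ 0 from Y, and the column player gets -2.5 ≥ -3 from Y — Nash equilibrium.
(X, Y): the column player prefers X (-2.5 > -3) — not an equilibrium.
(Y, X): the row player prefers X (0.5 > 0) — not an equilibrium.
(Y, Y): the column player prefers X (-1.5 > -4) — not an equilibrium.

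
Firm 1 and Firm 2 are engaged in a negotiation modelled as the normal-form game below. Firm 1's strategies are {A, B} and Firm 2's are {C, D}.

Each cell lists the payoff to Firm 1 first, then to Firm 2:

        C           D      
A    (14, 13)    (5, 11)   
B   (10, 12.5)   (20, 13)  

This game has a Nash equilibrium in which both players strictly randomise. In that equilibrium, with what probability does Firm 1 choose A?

1/5

Let x be the probability that Firm 1 plays A. In a completely mixed equilibrium, Firm 2 must be indifferent between C and D.
Firm 2's expected payoff from C is 13x + 12.5(1−x); from D it is 11x + 13(1−x).
Setting these equal: 0.5x + 12.5 = −2x + 13, so x = 1/5.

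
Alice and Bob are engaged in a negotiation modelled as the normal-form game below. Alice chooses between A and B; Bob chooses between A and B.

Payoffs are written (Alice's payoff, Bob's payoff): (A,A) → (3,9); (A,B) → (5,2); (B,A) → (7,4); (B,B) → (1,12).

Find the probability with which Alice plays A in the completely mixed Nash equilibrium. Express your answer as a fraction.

Let p be the probability that Alice plays A. In a completely mixed equilibrium, Bob must be indifferent between A and B.
Bob's expected payoff from A is 9p + 4(1−p); from B it is 2p + 12(1−p).
Setting these equal: 5p + 4 = −10p + 12, so p = 8/15.

8/15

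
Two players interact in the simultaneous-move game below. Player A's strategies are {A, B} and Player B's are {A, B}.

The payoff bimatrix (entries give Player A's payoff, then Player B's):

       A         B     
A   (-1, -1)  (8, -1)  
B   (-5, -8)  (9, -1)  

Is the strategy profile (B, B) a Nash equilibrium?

At (B, B), Player A earns 9; switching to A would give 8, so Player A has no profitable deviation.
Player B earns -1; switching to A would give -8, so Player B has no profitable deviation.
Neither player can gain by a unilateral deviation, so this profile is a Nash equilibrium.

Yes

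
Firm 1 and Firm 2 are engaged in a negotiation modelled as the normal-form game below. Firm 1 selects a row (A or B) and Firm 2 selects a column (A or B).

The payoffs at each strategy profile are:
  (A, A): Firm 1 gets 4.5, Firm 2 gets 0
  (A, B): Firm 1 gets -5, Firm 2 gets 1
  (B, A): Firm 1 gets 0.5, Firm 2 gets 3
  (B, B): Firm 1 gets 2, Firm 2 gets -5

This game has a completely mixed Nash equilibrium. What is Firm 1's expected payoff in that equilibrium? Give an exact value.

First find q, the probability Firm 2 plays A, from Firm 1's indifference between A and B: 4.5q − 5(1−q) = 0.5q + 2(1−q), giving q = 7/11.
Since Firm 1 is indifferent in equilibrium, Firm 1's expected payoff equals the payoff from either row against (7/11, 4/11). Using A: 4.5(7/11) − 5(4/11) = 23/22.

23/22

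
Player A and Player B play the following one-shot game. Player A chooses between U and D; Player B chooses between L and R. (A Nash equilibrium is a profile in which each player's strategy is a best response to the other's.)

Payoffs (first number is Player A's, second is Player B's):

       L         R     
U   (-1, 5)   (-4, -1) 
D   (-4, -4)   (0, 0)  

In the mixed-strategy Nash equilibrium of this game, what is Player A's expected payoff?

-16/7

First find y, the probability Player B plays L, from Player A's indifference between U and D: −y − 4(1−y) = −4y, giving y = 4/7.
Since Player A is indifferent in equilibrium, Player A's expected payoff equals the payoff from either row against (4/7, 3/7). Using U: −(4/7) − 4(3/7) = -16/7.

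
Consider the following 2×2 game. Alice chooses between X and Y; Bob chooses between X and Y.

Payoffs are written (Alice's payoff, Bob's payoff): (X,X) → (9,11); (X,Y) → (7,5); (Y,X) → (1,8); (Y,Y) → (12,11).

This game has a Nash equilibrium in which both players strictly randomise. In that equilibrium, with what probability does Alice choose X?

Let p be the probability that Alice plays X. In a completely mixed equilibrium, Bob must be indifferent between X and Y.
Bob's expected payoff from X is 11p + 8(1−p); from Y it is 5p + 11(1−p).
Setting these equal: 3p + 8 = −6p + 11, so p = 1/3.

1/3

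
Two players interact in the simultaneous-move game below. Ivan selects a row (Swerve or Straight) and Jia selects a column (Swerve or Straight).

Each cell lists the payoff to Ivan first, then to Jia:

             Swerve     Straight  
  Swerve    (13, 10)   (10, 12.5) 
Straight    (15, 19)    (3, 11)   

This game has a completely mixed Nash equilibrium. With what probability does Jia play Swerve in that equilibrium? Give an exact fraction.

Let c be the probability that Jia plays Swerve. In a completely mixed equilibrium, Ivan must be indifferent between Swerve and Straight.
Ivan's expected payoff from Swerve is 13c + 10(1−c); from Straight it is 15c + 3(1−c).
Setting these equal: 3c + 10 = 12c + 3, so c = 7/9.

7/9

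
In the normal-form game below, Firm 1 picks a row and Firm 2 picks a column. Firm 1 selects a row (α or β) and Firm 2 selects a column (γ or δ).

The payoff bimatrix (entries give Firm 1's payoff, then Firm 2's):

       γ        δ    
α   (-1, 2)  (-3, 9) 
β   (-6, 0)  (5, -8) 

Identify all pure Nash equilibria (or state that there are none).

(α, γ): Firm 2 prefers δ (9 > 2) — not an equilibrium.
(α, δ): Firm 1 prefers β (5 > -3) — not an equilibrium.
(β, γ): Firm 1 prefers α (-1 > -6) — not an equilibrium.
(β, δ): Firm 2 prefers γ (0 > -8) — not an equilibrium.

none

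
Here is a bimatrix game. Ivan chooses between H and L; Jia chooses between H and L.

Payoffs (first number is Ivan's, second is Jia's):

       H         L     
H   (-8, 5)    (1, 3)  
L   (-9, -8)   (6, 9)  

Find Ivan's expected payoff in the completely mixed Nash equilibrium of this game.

-13/2

First find q, the probability Jia plays H, from Ivan's indifference between H and L: −8q + (1−q) = −9q + 6(1−q), giving q = 5/6.
Since Ivan is indifferent in equilibrium, Ivan's expected payoff equals the payoff from either row against (5/6, 1/6). Using H: −8(5/6) + (1/6) = -13/2.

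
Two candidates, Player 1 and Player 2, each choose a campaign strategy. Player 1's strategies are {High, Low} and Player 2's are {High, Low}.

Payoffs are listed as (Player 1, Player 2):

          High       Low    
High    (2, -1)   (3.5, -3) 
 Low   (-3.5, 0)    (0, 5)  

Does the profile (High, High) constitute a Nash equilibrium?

At (High, High), Player 1 earns 2; switching to Low would give -3.5, so Player 1 has no profitable deviation.
Player 2 earns -1; switching to Low would give -3, so Player 2 has no profitable deviation.
Neither player can gain by a unilateral deviation, so this profile is a Nash equilibrium.

Yes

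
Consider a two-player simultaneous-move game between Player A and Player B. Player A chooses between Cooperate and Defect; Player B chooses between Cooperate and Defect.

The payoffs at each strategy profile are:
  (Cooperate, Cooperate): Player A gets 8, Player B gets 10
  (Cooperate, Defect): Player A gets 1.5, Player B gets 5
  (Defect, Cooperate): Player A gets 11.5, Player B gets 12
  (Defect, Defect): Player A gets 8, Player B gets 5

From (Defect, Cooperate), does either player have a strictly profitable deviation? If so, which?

Player A at (Defect, Cooperate) earns 11.5; deviating to Cooperate yields 8 — not better.
Player B earns 12; deviating to Defect yields 5 — not better.
Neither player can strictly improve; the profile is a Nash equilibrium.

Neither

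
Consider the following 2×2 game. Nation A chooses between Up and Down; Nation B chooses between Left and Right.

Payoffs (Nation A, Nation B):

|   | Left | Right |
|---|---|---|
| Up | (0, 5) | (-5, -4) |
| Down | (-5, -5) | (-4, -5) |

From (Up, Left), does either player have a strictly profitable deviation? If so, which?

Neither

Nation A at (Up, Left) earns 0; deviating to Down yields -5 — not better.
Nation B earns 5; deviating to Right yields -4 — not better.
Neither player can strictly improve; the profile is a Nash equilibrium.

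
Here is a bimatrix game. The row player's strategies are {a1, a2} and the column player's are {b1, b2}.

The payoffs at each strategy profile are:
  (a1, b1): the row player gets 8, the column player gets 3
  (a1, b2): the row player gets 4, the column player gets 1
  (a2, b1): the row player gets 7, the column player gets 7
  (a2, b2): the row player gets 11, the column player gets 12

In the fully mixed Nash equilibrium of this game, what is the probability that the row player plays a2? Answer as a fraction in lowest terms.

Let r be the probability that the row player plays a1. In a completely mixed equilibrium, the column player must be indifferent between b1 and b2.
The column player's expected payoff from b1 is 3r + 7(1−r); from b2 it is r + 12(1−r).
Setting these equal: −4r + 7 = −11r + 12, so r = 5/7.
Therefore the row player plays a2 with probability 1 − 5/7 = 2/7.

2/7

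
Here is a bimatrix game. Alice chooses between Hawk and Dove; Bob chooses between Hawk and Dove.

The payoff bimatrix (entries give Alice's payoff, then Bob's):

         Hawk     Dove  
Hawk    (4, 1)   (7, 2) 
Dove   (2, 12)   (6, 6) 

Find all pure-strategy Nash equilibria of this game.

(Hawk, Dove)

(Hawk, Hawk): Bob prefers Dove (2 > 1) — not an equilibrium.
(Hawk, Dove): Alice gets 7 ≥ 6 from Dove, and Bob gets 2 ≥ 1 from Hawk — Nash equilibrium.
(Dove, Hawk): Alice prefers Hawk (4 > 2) — not an equilibrium.
(Dove, Dove): Alice prefers Hawk (7 > 6); Bob prefers Hawk (12 > 6) — not an equilibrium.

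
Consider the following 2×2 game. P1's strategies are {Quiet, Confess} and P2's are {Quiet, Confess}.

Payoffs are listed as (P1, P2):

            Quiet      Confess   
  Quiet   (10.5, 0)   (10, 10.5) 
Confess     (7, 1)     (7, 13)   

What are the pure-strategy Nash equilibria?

(Quiet, Confess)

(Quiet, Quiet): P2 prefers Confess (10.5 > 0) — not an equilibrium.
(Quiet, Confess): P1 gets 10 ≥ 7 from Confess, and P2 gets 10.5 ≥ 0 from Quiet — Nash equilibrium.
(Confess, Quiet): P1 prefers Quiet (10.5 > 7); P2 prefers Confess (13 > 1) — not an equilibrium.
(Confess, Confess): P1 prefers Quiet (10 > 7) — not an equilibrium.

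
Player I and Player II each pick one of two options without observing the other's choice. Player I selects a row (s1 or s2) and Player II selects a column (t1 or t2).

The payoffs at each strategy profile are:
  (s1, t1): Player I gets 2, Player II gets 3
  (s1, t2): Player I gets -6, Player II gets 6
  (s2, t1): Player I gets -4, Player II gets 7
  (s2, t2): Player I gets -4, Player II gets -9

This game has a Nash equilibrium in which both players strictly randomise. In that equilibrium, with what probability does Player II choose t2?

Let y be the probability that Player II plays t1. In a completely mixed equilibrium, Player I must be indifferent between s1 and s2.
Player I's expected payoff from s1 is 2y − 6(1−y); from s2 it is −4y − 4(1−y).
Setting these equal: 8y − 6 = -4, so y = 1/4.
Therefore Player II plays t2 with probability 1 − 1/4 = 3/4.

3/4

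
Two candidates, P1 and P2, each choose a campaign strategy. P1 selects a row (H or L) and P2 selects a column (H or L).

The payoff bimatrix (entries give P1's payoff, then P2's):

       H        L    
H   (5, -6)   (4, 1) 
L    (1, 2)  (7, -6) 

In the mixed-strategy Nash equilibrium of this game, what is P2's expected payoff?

First find p, the probability P1 plays H, from P2's indifference between H and L: −6p + 2(1−p) = p − 6(1−p), giving p = 8/15.
Since P2 is indifferent in equilibrium, P2's expected payoff equals the payoff from either column against (8/15, 7/15). Using H: −6(8/15) + 2(7/15) = -34/15.

-34/15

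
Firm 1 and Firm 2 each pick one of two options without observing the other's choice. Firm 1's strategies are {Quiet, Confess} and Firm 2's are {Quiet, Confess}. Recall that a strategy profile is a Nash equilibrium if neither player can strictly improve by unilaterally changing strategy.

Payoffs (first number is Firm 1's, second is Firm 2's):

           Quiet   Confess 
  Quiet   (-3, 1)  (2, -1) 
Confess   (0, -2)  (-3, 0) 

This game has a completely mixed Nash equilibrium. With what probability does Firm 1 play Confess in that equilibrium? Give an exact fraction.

1/2

Let p be the probability that Firm 1 plays Quiet. In a completely mixed equilibrium, Firm 2 must be indifferent between Quiet and Confess.
Firm 2's expected payoff from Quiet is p − 2(1−p); from Confess it is −p.
Setting these equal: 3p − 2 = −p, so p = 1/2.
Therefore Firm 1 plays Confess with probability 1 − 1/2 = 1/2.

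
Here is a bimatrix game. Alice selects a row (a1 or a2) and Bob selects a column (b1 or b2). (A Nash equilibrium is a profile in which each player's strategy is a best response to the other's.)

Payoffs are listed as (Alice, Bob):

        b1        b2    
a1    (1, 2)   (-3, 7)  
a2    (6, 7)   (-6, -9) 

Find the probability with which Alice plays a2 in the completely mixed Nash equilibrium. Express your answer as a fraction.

Let p be the probability that Alice plays a1. In a completely mixed equilibrium, Bob must be indifferent between b1 and b2.
Bob's expected payoff from b1 is 2p + 7(1−p); from b2 it is 7p − 9(1−p).
Setting these equal: −5p + 7 = 16p − 9, so p = 16/21.
Therefore Alice plays a2 with probability 1 − 16/21 = 5/21.

5/21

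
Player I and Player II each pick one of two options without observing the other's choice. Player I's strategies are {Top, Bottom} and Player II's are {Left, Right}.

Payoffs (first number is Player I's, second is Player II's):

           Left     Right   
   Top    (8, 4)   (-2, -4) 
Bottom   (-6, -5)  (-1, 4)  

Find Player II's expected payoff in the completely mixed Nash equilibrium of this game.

-4/17

First find p, the probability Player I plays Top, from Player II's indifference between Left and Right: 4p − 5(1−p) = −4p + 4(1−p), giving p = 9/17.
Since Player II is indifferent in equilibrium, Player II's expected payoff equals the payoff from either column against (9/17, 8/17). Using Left: 4(9/17) − 5(8/17) = -4/17.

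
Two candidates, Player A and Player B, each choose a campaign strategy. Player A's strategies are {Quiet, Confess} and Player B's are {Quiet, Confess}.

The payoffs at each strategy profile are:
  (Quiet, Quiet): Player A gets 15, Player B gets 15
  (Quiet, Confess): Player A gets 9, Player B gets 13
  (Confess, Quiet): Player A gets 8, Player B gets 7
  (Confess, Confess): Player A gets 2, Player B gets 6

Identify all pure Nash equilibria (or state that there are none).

(Quiet, Quiet)

(Quiet, Quiet): Player A gets 15 ≥ 8 from Confess, and Player B gets 15 ≥ 13 from Confess — Nash equilibrium.
(Quiet, Confess): Player B prefers Quiet (15 > 13) — not an equilibrium.
(Confess, Quiet): Player A prefers Quiet (15 > 8) — not an equilibrium.
(Confess, Confess): Player A prefers Quiet (9 > 2); Player B prefers Quiet (7 > 6) — not an equilibrium.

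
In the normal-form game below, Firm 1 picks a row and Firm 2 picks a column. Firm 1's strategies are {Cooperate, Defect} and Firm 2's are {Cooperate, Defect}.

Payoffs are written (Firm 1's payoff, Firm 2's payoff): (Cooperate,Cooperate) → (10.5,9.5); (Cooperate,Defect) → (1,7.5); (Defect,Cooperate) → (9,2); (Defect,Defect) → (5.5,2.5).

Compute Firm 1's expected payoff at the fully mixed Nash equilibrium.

65/8

First find q, the probability Firm 2 plays Cooperate, from Firm 1's indifference between Cooperate and Defect: 10.5q + (1−q) = 9q + 5.5(1−q), giving q = 3/4.
Since Firm 1 is indifferent in equilibrium, Firm 1's expected payoff equals the payoff from either row against (3/4, 1/4). Using Cooperate: 10.5(3/4) + (1/4) = 65/8.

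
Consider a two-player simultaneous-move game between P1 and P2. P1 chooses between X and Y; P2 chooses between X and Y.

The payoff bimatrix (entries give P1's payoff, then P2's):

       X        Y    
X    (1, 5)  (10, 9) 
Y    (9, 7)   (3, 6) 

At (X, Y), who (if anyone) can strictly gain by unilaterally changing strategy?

Neither

P1 at (X, Y) earns 10; deviating to Y yields 3 — not better.
P2 earns 9; deviating to X yields 5 — not better.
Neither player can strictly improve; the profile is a Nash equilibrium.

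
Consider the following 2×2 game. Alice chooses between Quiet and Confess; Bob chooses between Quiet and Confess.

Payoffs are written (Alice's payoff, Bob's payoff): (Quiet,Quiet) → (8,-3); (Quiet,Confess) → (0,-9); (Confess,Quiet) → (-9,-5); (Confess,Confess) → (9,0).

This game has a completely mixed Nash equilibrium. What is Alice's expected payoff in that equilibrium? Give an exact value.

First find q, the probability Bob plays Quiet, from Alice's indifference between Quiet and Confess: 8q = −9q + 9(1−q), giving q = 9/26.
Since Alice is indifferent in equilibrium, Alice's expected payoff equals the payoff from either row against (9/26, 17/26). Using Quiet: 8(9/26) = 36/13.

36/13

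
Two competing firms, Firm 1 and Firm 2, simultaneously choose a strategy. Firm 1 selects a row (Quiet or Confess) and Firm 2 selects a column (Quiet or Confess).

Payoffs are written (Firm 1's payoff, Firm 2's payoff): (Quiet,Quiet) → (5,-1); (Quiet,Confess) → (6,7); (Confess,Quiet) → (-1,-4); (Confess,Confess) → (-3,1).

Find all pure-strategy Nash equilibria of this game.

(Quiet, Quiet): Firm 2 prefers Confess (7 > -1) — not an equilibrium.
(Quiet, Confess): Firm 1 gets 6 ≥ -3 from Confess, and Firm 2 gets 7 ≥ -1 from Quiet — Nash equilibrium.
(Confess, Quiet): Firm 1 prefers Quiet (5 > -1); Firm 2 prefers Confess (1 > -4) — not an equilibrium.
(Confess, Confess): Firm 1 prefers Quiet (6 > -3) — not an equilibrium.

(Quiet, Confess)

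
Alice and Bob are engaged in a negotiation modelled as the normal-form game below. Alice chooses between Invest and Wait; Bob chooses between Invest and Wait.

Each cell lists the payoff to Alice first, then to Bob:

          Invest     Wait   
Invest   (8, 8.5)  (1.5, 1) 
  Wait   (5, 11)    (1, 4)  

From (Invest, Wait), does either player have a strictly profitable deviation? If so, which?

Alice at (Invest, Wait) earns 1.5; deviating to Wait yields 1 — not better.
Bob earns 1; deviating to Invest yields 8.5 — a strict improvement.
Only Bob has a strictly profitable deviation.

Bob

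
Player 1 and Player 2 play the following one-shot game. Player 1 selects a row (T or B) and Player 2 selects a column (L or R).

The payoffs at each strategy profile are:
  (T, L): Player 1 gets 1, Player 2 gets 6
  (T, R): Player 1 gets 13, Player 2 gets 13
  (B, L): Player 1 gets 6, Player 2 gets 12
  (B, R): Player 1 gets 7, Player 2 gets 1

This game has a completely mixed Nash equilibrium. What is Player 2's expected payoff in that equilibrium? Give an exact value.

25/3

First find x, the probability Player 1 plays T, from Player 2's indifference between L and R: 6x + 12(1−x) = 13x + (1−x), giving x = 11/18.
Since Player 2 is indifferent in equilibrium, Player 2's expected payoff equals the payoff from either column against (11/18, 7/18). Using L: 6(11/18) + 12(7/18) = 25/3.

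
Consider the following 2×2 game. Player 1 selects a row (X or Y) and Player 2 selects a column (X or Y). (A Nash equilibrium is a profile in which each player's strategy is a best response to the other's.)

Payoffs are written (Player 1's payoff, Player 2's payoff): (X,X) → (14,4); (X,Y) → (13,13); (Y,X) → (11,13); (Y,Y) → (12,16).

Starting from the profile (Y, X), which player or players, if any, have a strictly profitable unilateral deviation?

Both

Player 1 at (Y, X) earns 11; deviating to X yields 14 — a strict improvement.
Player 2 earns 13; deviating to Y yields 16 — a strict improvement.
Both Player 1 and Player 2 have strictly profitable deviations.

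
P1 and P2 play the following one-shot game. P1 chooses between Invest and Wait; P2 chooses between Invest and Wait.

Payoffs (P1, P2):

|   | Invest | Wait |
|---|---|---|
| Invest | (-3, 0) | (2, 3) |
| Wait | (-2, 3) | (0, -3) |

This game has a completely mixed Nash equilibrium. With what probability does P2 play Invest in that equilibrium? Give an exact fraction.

2/3

Let c be the probability that P2 plays Invest. In a completely mixed equilibrium, P1 must be indifferent between Invest and Wait.
P1's expected payoff from Invest is −3c + 2(1−c); from Wait it is −2c.
Setting these equal: −5c + 2 = −2c, so c = 2/3.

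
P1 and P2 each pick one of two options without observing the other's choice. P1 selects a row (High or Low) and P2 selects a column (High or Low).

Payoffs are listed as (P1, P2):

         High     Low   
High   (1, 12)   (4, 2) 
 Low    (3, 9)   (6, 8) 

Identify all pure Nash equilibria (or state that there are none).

(Low, High)

(High, High): P1 prefers Low (3 > 1) — not an equilibrium.
(High, Low): P1 prefers Low (6 > 4); P2 prefers High (12 > 2) — not an equilibrium.
(Low, High): P1 gets 3 ≥ 1 from High, and P2 gets 9 ≥ 8 from Low — Nash equilibrium.
(Low, Low): P2 prefers High (9 > 8) — not an equilibrium.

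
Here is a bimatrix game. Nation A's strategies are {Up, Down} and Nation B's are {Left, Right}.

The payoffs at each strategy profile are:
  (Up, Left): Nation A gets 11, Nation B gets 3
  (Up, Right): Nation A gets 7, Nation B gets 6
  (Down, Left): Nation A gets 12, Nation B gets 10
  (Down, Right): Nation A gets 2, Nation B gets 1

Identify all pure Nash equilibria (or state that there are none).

(Up, Left): Nation A prefers Down (12 > 11); Nation B prefers Right (6 > 3) — not an equilibrium.
(Up, Right): Nation A gets 7 ≥ 2 from Down, and Nation B gets 6 ≥ 3 from Left — Nash equilibrium.
(Down, Left): Nation A gets 12 ≥ 11 from Up, and Nation B gets 10 ≥ 1 from Right — Nash equilibrium.
(Down, Right): Nation A prefers Up (7 > 2); Nation B prefers Left (10 > 1) — not an equilibrium.

(Up, Right) and (Down, Left)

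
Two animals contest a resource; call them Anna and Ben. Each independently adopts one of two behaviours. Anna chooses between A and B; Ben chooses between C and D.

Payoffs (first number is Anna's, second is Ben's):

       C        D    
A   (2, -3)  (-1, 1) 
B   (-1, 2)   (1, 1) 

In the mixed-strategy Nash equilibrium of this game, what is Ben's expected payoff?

1

First find x, the probability Anna plays A, from Ben's indifference between C and D: −3x + 2(1−x) = x + (1−x), giving x = 1/5.
Since Ben is indifferent in equilibrium, Ben's expected payoff equals the payoff from either column against (1/5, 4/5). Using C: −3(1/5) + 2(4/5) = 1.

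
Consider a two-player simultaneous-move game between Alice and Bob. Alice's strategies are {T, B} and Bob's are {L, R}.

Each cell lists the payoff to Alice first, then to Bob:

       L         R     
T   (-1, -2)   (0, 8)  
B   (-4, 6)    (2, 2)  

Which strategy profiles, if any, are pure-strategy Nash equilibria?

(T, L): Bob prefers R (8 > -2) — not an equilibrium.
(T, R): Alice prefers B (2 > 0) — not an equilibrium.
(B, L): Alice prefers T (-1 > -4) — not an equilibrium.
(B, R): Bob prefers L (6 > 2) — not an equilibrium.

none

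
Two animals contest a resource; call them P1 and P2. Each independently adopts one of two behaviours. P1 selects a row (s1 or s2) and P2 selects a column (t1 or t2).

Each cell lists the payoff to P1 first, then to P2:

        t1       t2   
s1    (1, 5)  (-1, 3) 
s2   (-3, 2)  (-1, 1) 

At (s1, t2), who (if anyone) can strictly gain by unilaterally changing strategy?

P2

P1 at (s1, t2) earns -1; deviating to s2 yields -1 — not better.
P2 earns 3; deviating to t1 yields 5 — a strict improvement.
Only P2 has a strictly profitable deviation.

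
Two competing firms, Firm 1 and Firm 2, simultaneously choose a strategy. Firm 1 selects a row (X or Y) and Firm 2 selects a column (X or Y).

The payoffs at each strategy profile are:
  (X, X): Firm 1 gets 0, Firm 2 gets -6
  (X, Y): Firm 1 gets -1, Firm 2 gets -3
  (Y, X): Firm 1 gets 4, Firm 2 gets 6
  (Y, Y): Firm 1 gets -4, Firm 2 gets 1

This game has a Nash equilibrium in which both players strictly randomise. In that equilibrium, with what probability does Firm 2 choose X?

3/7

Let c be the probability that Firm 2 plays X. In a completely mixed equilibrium, Firm 1 must be indifferent between X and Y.
Firm 1's expected payoff from X is −(1−c); from Y it is 4c − 4(1−c).
Setting these equal: c − 1 = 8c − 4, so c = 3/7.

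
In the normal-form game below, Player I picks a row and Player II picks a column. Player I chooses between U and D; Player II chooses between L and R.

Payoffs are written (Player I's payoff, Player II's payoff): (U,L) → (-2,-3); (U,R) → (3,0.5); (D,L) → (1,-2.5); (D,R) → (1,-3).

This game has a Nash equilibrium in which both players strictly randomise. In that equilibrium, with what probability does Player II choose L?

Let y be the probability that Player II plays L. In a completely mixed equilibrium, Player I must be indifferent between U and D.
Player I's expected payoff from U is −2y + 3(1−y); from D it is y + (1−y).
Setting these equal: −5y + 3 = 1, so y = 2/5.

2/5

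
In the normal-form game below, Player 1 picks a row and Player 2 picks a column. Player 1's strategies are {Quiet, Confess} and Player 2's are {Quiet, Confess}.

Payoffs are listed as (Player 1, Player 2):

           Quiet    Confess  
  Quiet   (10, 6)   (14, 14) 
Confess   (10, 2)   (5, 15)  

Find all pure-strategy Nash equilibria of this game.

(Quiet, Quiet): Player 2 prefers Confess (14 > 6) — not an equilibrium.
(Quiet, Confess): Player 1 gets 14 ≥ 5 from Confess, and Player 2 gets 14 ≥ 6 from Quiet — Nash equilibrium.
(Confess, Quiet): Player 2 prefers Confess (15 > 2) — not an equilibrium.
(Confess, Confess): Player 1 prefers Quiet (14 > 5) — not an equilibrium.

(Quiet, Confess)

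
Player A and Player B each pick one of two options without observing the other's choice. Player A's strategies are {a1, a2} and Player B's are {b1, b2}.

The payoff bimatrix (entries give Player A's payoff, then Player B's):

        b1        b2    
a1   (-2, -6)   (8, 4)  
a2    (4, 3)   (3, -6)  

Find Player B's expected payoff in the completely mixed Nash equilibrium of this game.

-24/19

First find x, the probability Player A plays a1, from Player B's indifference between b1 and b2: −6x + 3(1−x) = 4x − 6(1−x), giving x = 9/19.
Since Player B is indifferent in equilibrium, Player B's expected payoff equals the payoff from either column against (9/19, 10/19). Using b1: −6(9/19) + 3(10/19) = -24/19.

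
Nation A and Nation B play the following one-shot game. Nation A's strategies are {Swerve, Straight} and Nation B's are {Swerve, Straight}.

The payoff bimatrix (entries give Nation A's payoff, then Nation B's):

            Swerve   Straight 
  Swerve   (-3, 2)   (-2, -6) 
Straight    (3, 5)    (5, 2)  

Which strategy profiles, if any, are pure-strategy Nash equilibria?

(Straight, Swerve)

(Swerve, Swerve): Nation A prefers Straight (3 > -3) — not an equilibrium.
(Swerve, Straight): Nation A prefers Straight (5 > -2); Nation B prefers Swerve (2 > -6) — not an equilibrium.
(Straight, Swerve): Nation A gets 3 ≥ -3 from Swerve, and Nation B gets 5 ≥ 2 from Straight — Nash equilibrium.
(Straight, Straight): Nation B prefers Swerve (5 > 2) — not an equilibrium.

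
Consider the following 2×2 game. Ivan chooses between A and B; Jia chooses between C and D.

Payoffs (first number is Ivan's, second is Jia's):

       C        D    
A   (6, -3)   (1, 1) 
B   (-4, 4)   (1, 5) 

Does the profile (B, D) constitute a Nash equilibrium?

Yes

At (B, D), Ivan earns 1; switching to A would give 1, so Ivan has no profitable deviation.
Jia earns 5; switching to C would give 4, so Jia has no profitable deviation.
Neither player can gain by a unilateral deviation, so this profile is a Nash equilibrium.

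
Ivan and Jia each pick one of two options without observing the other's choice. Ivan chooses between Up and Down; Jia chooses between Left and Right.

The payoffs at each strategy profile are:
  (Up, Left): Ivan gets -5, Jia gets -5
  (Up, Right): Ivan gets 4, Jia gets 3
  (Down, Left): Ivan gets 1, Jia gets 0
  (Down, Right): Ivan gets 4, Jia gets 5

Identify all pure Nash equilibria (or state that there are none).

(Up, Right) and (Down, Right)

(Up, Left): Ivan prefers Down (1 > -5); Jia prefers Right (3 > -5) — not an equilibrium.
(Up, Right): Ivan gets 4 ≥ 4 from Down, and Jia gets 3 ≥ -5 from Left — Nash equilibrium.
(Down, Left): Jia prefers Right (5 > 0) — not an equilibrium.
(Down, Right): Ivan gets 4 ≥ 4 from Up, and Jia gets 5 ≥ 0 from Left — Nash equilibrium.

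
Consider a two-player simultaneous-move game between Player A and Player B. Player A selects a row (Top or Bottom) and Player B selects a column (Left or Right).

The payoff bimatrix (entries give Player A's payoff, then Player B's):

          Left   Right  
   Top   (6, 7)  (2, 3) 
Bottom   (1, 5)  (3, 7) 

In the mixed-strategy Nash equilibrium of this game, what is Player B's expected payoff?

17/3

First find x, the probability Player A plays Top, from Player B's indifference between Left and Right: 7x + 5(1−x) = 3x + 7(1−x), giving x = 1/3.
Since Player B is indifferent in equilibrium, Player B's expected payoff equals the payoff from either column against (1/3, 2/3). Using Left: 7(1/3) + 5(2/3) = 17/3.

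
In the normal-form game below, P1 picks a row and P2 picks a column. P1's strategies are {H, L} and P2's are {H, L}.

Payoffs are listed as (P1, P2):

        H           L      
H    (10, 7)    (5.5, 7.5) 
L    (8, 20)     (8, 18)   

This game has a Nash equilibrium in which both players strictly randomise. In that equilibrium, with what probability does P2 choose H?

Let c be the probability that P2 plays H. In a completely mixed equilibrium, P1 must be indifferent between H and L.
P1's expected payoff from H is 10c + 5.5(1−c); from L it is 8c + 8(1−c).
Setting these equal: 4.5c + 5.5 = 8, so c = 5/9.

5/9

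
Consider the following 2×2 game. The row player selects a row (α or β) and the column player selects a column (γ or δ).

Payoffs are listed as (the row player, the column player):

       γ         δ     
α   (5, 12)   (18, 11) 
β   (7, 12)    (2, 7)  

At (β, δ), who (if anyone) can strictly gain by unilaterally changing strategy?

The row player at (β, δ) earns 2; deviating to α yields 18 — a strict improvement.
The column player earns 7; deviating to γ yields 12 — a strict improvement.
Both the row player and the column player have strictly profitable deviations.

Both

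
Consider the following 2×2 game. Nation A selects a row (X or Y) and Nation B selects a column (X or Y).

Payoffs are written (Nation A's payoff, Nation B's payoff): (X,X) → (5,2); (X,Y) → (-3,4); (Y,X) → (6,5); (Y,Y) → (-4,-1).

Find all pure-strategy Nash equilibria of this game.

(X, Y) and (Y, X)

(X, X): Nation A prefers Y (6 > 5); Nation B prefers Y (4 > 2) — not an equilibrium.
(X, Y): Nation A gets -3 ≥ -4 from Y, and Nation B gets 4 ≥ 2 from X — Nash equilibrium.
(Y, X): Nation A gets 6 ≥ 5 from X, and Nation B gets 5 ≥ -1 from Y — Nash equilibrium.
(Y, Y): Nation A prefers X (-3 > -4); Nation B prefers X (5 > -1) — not an equilibrium.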